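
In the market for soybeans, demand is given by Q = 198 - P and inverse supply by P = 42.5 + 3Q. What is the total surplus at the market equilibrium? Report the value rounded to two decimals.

Rewriting demand in inverse form: P = 198 - Q.
Equilibrium: 198 - Q = 42.5 + 3Q, so Q* = 38.875 and P* = 159.125.
Total surplus is the full triangle between the curves from 0 to Q*: (1/2)(38.875)(198 - 42.5) = 3022.5312.

3022.53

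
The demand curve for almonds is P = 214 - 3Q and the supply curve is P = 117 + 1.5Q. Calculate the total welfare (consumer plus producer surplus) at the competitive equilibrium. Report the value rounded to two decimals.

Set 214 - 3Q = 117 + 1.5Q, which gives 97 = 4.5Q, so Q* = 21.5556 and P* = 214 - 3(21.5556) = 149.3333.
Total surplus is the full triangle between the curves from 0 to Q*: (1/2)(21.5556)(214 - 117) = 1045.4444.

1045.44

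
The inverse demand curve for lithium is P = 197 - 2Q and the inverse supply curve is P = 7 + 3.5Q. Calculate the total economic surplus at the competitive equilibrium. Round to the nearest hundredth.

Equilibrium: 197 - 2Q = 7 + 3.5Q, so Q* = 34.5455 and P* = 127.9091.
Total surplus is the full triangle between the curves from 0 to Q*: (1/2)(34.5455)(197 - 7) = 3281.8182.

3281.82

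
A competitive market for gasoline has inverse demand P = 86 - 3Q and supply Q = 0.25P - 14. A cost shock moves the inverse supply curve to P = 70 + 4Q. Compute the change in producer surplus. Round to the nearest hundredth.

-26.29

Rewriting supply in inverse form: P = 56 + 4Q.
Initial equilibrium: Q_0 = 4.2857, P_0 = 73.1429; CS_0 = (1/2)(4.2857)(12.8571) = 27.551, PS_0 = (1/2)(4.2857)(17.1429) = 36.7347.
New equilibrium: 86 - 3Q = 70 + 4Q gives Q_1 = 2.2857, P_1 = 79.1429; CS_1 = 7.8367, PS_1 = 10.449.
Change in producer surplus = 10.449 - 36.7347 = -26.2857.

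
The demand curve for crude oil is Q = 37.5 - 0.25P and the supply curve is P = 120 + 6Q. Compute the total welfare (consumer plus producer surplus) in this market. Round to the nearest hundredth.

45.00

Rewriting demand in inverse form: P = 150 - 4Q.
Set 150 - 4Q = 120 + 6Q, which gives 30 = 10Q, so Q* = 3 and P* = 150 - 4(3) = 138.
Total surplus is the full triangle between the curves from 0 to Q*: (1/2)(3)(150 - 120) = 45.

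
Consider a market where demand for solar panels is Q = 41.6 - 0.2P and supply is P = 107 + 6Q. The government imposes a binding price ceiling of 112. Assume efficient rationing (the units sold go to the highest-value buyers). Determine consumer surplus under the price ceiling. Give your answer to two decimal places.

Rewriting demand in inverse form: P = 208 - 5Q.
Without the control, 208 - 5Q = 107 + 6Q so Q* = 9.1818 and P* = 162.0909.
At P = 112, sellers supply (112 - 107)/6 = 0.8333 while buyers want more, so the quantity traded is 0.8333 at price 112.
The demand price at Q = 0.8333 is 203.8333. CS is the trapezoid between demand and 112 over [0, 0.8333]: (1/2)[(208 - 112) + (203.8333 - 112)](0.8333) = 78.2639.

78.26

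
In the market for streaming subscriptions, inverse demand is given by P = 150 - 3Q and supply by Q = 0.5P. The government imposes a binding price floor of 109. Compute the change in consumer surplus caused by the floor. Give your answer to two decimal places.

Rewriting supply in inverse form: P = 2Q.
Without the control, 150 - 3Q = 2Q so Q* = 30 and P* = 60.
At P = 109, buyers demand (150 - 109)/3 = 13.6667 while sellers would supply more, so the quantity traded is 13.6667 at price 109.
CS goes from (1/2)(30)(90) = 1350 to 280.1667 (computed as (150 - 109)(13.6667) - (1/2)(3)(13.6667)^2), a change of -1069.8333.

-1069.83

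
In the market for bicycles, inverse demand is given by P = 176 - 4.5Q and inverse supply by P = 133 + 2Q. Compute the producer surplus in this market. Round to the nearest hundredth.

Setting demand equal to supply, 43 = 6.5Q, so Q* = 6.6154 and P* = 146.2308.
PS is the area between P* and the supply curve from 0 to Q*: (1/2)(6.6154)(13.2308) = 43.7633.

43.76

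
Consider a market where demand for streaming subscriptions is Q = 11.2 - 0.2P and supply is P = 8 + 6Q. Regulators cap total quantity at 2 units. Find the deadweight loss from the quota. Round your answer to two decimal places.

Rewriting demand in inverse form: P = 56 - 5Q.
Without the quota, 56 - 5Q = 8 + 6Q gives Q* = 4.3636.
At Q = 2 the demand price is 56 - 5(2) = 46 and the supply price is 8 + 6(2) = 20.
Deadweight loss is the triangle between the curves from 2 to 4.3636: (1/2)(46 - 20)(4.3636 - 2) = 30.7273.

30.73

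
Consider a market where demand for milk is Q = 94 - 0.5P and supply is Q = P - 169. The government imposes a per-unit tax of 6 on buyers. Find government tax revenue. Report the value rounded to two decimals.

26.00

Rewriting demand in inverse form: P = 188 - 2Q.
Rewriting supply in inverse form: P = 169 + Q.
Without the tax, 188 - 2Q = 169 + Q so Q* = 6.3333 and P* = 175.3333.
A tax on buyers shifts demand down by 6: (188 - 6) - 2Q = 169 + Q, so Q_t = 4.3333. Buyers pay P_b = 179.3333; sellers receive P_s = P_b - 6 = 173.3333.
Revenue is the tax times quantity traded: 6 x 4.3333 = 26.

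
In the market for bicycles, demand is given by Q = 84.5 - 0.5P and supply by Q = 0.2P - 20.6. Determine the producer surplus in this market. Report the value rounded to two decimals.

Rewriting demand in inverse form: P = 169 - 2Q.
Rewriting supply in inverse form: P = 103 + 5Q.
Set 169 - 2Q = 103 + 5Q, which gives 66 = 7Q, so Q* = 9.4286 and P* = 169 - 2(9.4286) = 150.1429.
Producer surplus is the triangle above supply below P*: (1/2)(9.4286)(150.1429 - 103) = (1/2)(9.4286)(47.1429) = 222.2449.

222.24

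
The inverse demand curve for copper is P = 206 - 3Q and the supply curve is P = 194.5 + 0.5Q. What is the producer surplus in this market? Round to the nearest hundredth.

Equilibrium: 206 - 3Q = 194.5 + 0.5Q, so Q* = 3.2857 and P* = 196.1429.
The supply curve's price intercept is 194.5, so PS = (1/2)(Q*)(P* - 194.5) = (1/2)(3.2857)(1.6429) = 2.699.

2.70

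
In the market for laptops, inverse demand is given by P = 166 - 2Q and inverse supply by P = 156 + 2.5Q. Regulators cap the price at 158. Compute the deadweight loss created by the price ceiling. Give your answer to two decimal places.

Free-market equilibrium: 166 - 2Q = 156 + 2.5Q gives Q* = 2.2222, P* = 161.5556.
At the ceiling price 158, quantity supplied is (158 - 156)/2.5 = 0.8; supply is the short side, so Q = 0.8 trades at P = 158.
The lost-trades triangle has base Q* - 0.8 = 1.4222 and height equal to the gap between the curves at Q = 0.8, which is 164.4 - 158 = 6.4. DWL = (1/2)(1.4222)(6.4) = 4.5511.

4.55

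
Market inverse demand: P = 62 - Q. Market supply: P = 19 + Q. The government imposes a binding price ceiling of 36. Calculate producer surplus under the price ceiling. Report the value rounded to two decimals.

144.50

Without the control, 62 - Q = 19 + Q so Q* = 21.5 and P* = 40.5.
At the ceiling price 36, quantity supplied is (36 - 19)/1 = 17; supply is the short side, so Q = 17 trades at P = 36.
PS is the triangle above supply below 36: (1/2)(17)(36 - 19) = 144.5.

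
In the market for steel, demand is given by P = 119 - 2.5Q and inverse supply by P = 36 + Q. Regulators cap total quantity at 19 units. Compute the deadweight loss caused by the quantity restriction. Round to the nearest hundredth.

38.89

Unrestricted equilibrium: Q* = (119 - 36)/(2.5 + 1) = 23.7143.
At Q = 19 the demand price is 119 - 2.5(19) = 71.5 and the supply price is 36 + (19) = 55.
DWL = (1/2)(gap between curves at 19) x (Q* - 19) = (1/2)(16.5)(4.7143) = 38.8929.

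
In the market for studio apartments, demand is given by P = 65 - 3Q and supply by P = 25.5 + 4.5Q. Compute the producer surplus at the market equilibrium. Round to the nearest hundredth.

62.41

Set 65 - 3Q = 25.5 + 4.5Q, which gives 39.5 = 7.5Q, so Q* = 5.2667 and P* = 65 - 3(5.2667) = 49.2.
The supply curve's price intercept is 25.5, so PS = (1/2)(Q*)(P* - 25.5) = (1/2)(5.2667)(23.7) = 62.41.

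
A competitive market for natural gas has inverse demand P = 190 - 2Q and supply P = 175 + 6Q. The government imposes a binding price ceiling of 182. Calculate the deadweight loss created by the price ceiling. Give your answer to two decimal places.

2.01

Free-market equilibrium: 190 - 2Q = 175 + 6Q gives Q* = 1.875, P* = 186.25.
At the ceiling price 182, quantity supplied is (182 - 175)/6 = 1.1667; supply is the short side, so Q = 1.1667 trades at P = 182.
At Q = 1.1667 the demand price is 187.6667 and the supply price is 182. Deadweight loss is the triangle between the curves from 1.1667 to 1.875: (1/2)(187.6667 - 182)(1.875 - 1.1667) = 2.0069.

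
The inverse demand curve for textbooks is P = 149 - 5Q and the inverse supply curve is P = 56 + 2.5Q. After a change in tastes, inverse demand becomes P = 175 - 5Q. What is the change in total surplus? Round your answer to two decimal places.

367.47

Initial equilibrium: Q_0 = 12.4, P_0 = 87; CS_0 = (1/2)(12.4)(62) = 384.4, PS_0 = (1/2)(12.4)(31) = 192.2.
New equilibrium: 175 - 5Q = 56 + 2.5Q gives Q_1 = 15.8667, P_1 = 95.6667; CS_1 = 629.3778, PS_1 = 314.6889.
Change in total surplus = (629.3778 + 314.6889) - (384.4 + 192.2) = 367.4667.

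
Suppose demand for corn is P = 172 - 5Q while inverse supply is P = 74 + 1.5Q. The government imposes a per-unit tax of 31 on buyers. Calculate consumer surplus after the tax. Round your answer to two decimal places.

265.62

Without the tax, 172 - 5Q = 74 + 1.5Q so Q* = 15.0769 and P* = 96.6154.
With the tax, buyers' net willingness to pay falls by 31: (172 - 31) - 5Q = 74 + 1.5Q, so Q_t = 10.3077. Buyers pay P_b = 120.4615; sellers receive P_s = P_b - 31 = 89.4615.
Consumer surplus is the triangle under demand above P_b: (1/2)(10.3077)(172 - 120.4615) = 265.6213.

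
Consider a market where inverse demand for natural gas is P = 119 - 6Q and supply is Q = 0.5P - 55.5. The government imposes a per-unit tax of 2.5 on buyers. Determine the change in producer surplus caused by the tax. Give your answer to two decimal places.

-0.53

Rewriting supply in inverse form: P = 111 + 2Q.
Without the tax, 119 - 6Q = 111 + 2Q so Q* = 1 and P* = 113.
With the tax, buyers' net willingness to pay falls by 2.5: (119 - 2.5) - 6Q = 111 + 2Q, so Q_t = 0.6875. Buyers pay P_b = 114.875; sellers receive P_s = P_b - 2.5 = 112.375.
PS falls from (1/2)(1)(2) = 1 to (1/2)(0.6875)(1.375) = 0.4727, a change of -0.5273.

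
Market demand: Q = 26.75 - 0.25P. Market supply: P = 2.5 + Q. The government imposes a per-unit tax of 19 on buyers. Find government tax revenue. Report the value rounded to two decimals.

324.90

Rewriting demand in inverse form: P = 107 - 4Q.
Without the tax, 107 - 4Q = 2.5 + Q so Q* = 20.9 and P* = 23.4.
With the tax, buyers' net willingness to pay falls by 19: (107 - 19) - 4Q = 2.5 + Q, so Q_t = 17.1. Buyers pay P_b = 38.6; sellers receive P_s = P_b - 19 = 19.6.
Revenue is the tax times quantity traded: 19 x 17.1 = 324.9.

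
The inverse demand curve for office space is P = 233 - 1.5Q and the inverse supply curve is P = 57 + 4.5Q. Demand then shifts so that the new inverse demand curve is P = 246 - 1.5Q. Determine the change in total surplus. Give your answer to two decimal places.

Initial equilibrium: Q_0 = 29.3333, P_0 = 189; CS_0 = (1/2)(29.3333)(44) = 645.3333, PS_0 = (1/2)(29.3333)(132) = 1936.
New equilibrium: 246 - 1.5Q = 57 + 4.5Q gives Q_1 = 31.5, P_1 = 198.75; CS_1 = 744.1875, PS_1 = 2232.5625.
Change in total surplus = (744.1875 + 2232.5625) - (645.3333 + 1936) = 395.4167.

395.42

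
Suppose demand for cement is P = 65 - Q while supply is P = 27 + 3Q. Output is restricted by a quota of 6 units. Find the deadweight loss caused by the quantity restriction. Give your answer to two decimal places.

24.50

Without the quota, 65 - Q = 27 + 3Q gives Q* = 9.5.
At Q = 6 the demand price is 65 - (6) = 59 and the supply price is 27 + 3(6) = 45.
Deadweight loss is the triangle between the curves from 6 to 9.5: (1/2)(59 - 45)(9.5 - 6) = 24.5.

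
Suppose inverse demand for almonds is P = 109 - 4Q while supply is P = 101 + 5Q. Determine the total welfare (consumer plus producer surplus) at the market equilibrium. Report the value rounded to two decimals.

Setting demand equal to supply, 8 = 9Q, so Q* = 0.8889 and P* = 105.4444.
Total surplus is the full triangle between the curves from 0 to Q*: (1/2)(0.8889)(109 - 101) = 3.5556.

3.56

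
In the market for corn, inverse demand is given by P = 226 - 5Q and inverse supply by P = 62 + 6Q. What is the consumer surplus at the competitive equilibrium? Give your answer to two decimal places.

555.70

Equilibrium: 226 - 5Q = 62 + 6Q, so Q* = 14.9091 and P* = 151.4545.
Consumer surplus is the triangle under demand above P*: (1/2)(14.9091)(226 - 151.4545) = (1/2)(14.9091)(74.5455) = 555.7025.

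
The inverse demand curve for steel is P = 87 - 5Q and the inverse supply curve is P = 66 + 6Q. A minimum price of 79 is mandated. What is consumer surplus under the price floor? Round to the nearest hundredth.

Free-market equilibrium: 87 - 5Q = 66 + 6Q gives Q* = 1.9091, P* = 77.4545.
At P = 79, buyers demand (87 - 79)/5 = 1.6 while sellers would supply more, so the quantity traded is 1.6 at price 79.
CS is the triangle under demand above 79: (1/2)(1.6)(87 - 79) = 6.4.

6.40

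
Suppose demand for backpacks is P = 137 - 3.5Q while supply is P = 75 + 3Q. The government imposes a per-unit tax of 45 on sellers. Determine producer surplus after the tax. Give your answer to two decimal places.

Pre-tax equilibrium: 137 - 3.5Q = 75 + 3Q gives Q* = 9.5385, P* = 103.6154.
A tax on sellers shifts supply up by 45: 137 - 3.5Q = 75 + 3Q + 45, so Q_t = 2.6154. Buyers pay P_b = 127.8462; sellers receive P_s = P_b - 45 = 82.8462.
Producer surplus is the triangle above supply below P_s: (1/2)(2.6154)(82.8462 - 75) = 10.2604.

10.26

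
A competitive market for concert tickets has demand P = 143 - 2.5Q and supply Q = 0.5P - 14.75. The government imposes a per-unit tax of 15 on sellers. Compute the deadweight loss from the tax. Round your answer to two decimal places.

25.00

Rewriting supply in inverse form: P = 29.5 + 2Q.
Without the tax, 143 - 2.5Q = 29.5 + 2Q so Q* = 25.2222 and P* = 79.9444.
With the tax, sellers need 15 more per unit: 143 - 2.5Q = 29.5 + 2Q + 15, so Q_t = 21.8889. Buyers pay P_b = 88.2778; sellers receive P_s = P_b - 15 = 73.2778.
Deadweight loss is the triangle between the curves from Q_t to Q*: (1/2)(25.2222 - 21.8889)(15) = 25.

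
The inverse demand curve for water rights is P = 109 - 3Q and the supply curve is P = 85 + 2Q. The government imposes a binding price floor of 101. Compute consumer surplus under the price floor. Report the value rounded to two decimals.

Free-market equilibrium: 109 - 3Q = 85 + 2Q gives Q* = 4.8, P* = 94.6.
At P = 101, buyers demand (109 - 101)/3 = 2.6667 while sellers would supply more, so the quantity traded is 2.6667 at price 101.
CS is the triangle under demand above 101: (1/2)(2.6667)(109 - 101) = 10.6667.

10.67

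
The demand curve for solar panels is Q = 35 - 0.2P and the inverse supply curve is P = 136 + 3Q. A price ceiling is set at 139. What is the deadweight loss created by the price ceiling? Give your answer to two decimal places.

60.06

Rewriting demand in inverse form: P = 175 - 5Q.
Free-market equilibrium: 175 - 5Q = 136 + 3Q gives Q* = 4.875, P* = 150.625.
At P = 139, sellers supply (139 - 136)/3 = 1 while buyers want more, so the quantity traded is 1 at price 139.
At Q = 1 the demand price is 170 and the supply price is 139. Deadweight loss is the triangle between the curves from 1 to 4.875: (1/2)(170 - 139)(4.875 - 1) = 60.0625.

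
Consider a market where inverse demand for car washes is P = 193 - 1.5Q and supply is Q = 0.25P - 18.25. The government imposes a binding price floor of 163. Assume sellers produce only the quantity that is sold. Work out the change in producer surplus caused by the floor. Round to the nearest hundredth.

Rewriting supply in inverse form: P = 73 + 4Q.
Without the control, 193 - 1.5Q = 73 + 4Q so Q* = 21.8182 and P* = 160.2727.
At P = 163, buyers demand (193 - 163)/1.5 = 20 while sellers would supply more, so the quantity traded is 20 at price 163.
PS goes from (1/2)(21.8182)(87.2727) = 952.0661 to 1000 (computed as (163 - 73)(20) - (1/2)(4)(20)^2), a change of 47.9339.

47.93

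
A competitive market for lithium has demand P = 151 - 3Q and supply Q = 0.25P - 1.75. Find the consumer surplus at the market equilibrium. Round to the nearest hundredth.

634.78

Rewriting supply in inverse form: P = 7 + 4Q.
Set 151 - 3Q = 7 + 4Q, which gives 144 = 7Q, so Q* = 20.5714 and P* = 151 - 3(20.5714) = 89.2857.
The demand choke price is 151, so CS = (1/2)(Q*)(151 - P*) = (1/2)(20.5714)(61.7143) = 634.7755.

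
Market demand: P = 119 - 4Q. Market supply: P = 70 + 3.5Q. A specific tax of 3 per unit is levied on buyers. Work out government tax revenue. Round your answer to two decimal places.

18.40

Pre-tax equilibrium: 119 - 4Q = 70 + 3.5Q gives Q* = 6.5333, P* = 92.8667.
A tax on buyers shifts demand down by 3: (119 - 3) - 4Q = 70 + 3.5Q, so Q_t = 6.1333. Buyers pay P_b = 94.4667; sellers receive P_s = P_b - 3 = 91.4667.
Tax revenue = t x Q_t = 3 x 6.1333 = 18.4.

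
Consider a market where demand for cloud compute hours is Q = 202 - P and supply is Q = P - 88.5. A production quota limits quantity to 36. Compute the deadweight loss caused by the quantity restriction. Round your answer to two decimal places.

430.56

Rewriting demand in inverse form: P = 202 - Q.
Rewriting supply in inverse form: P = 88.5 + Q.
Unrestricted equilibrium: Q* = (202 - 88.5)/(1 + 1) = 56.75.
At Q = 36 the demand price is 202 - (36) = 166 and the supply price is 88.5 + (36) = 124.5.
DWL = (1/2)(gap between curves at 36) x (Q* - 36) = (1/2)(41.5)(20.75) = 430.5625.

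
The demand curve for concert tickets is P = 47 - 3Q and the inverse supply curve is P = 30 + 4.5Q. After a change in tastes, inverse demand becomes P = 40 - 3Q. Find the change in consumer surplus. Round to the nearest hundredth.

Initial equilibrium: Q_0 = 2.2667, P_0 = 40.2; CS_0 = (1/2)(2.2667)(6.8) = 7.7067, PS_0 = (1/2)(2.2667)(10.2) = 11.56.
New equilibrium: 40 - 3Q = 30 + 4.5Q gives Q_1 = 1.3333, P_1 = 36; CS_1 = 2.6667, PS_1 = 4.
Change in consumer surplus = 2.6667 - 7.7067 = -5.04.

-5.04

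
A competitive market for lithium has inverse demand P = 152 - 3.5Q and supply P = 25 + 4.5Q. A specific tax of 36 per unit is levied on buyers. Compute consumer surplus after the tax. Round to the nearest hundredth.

Pre-tax equilibrium: 152 - 3.5Q = 25 + 4.5Q gives Q* = 15.875, P* = 96.4375.
A tax on buyers shifts demand down by 36: (152 - 36) - 3.5Q = 25 + 4.5Q, so Q_t = 11.375. Buyers pay P_b = 112.1875; sellers receive P_s = P_b - 36 = 76.1875.
Consumer surplus is the triangle under demand above P_b: (1/2)(11.375)(152 - 112.1875) = 226.4336.

226.43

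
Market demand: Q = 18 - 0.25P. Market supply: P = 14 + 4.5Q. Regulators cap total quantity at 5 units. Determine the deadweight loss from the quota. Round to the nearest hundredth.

14.13

Rewriting demand in inverse form: P = 72 - 4Q.
Without the quota, 72 - 4Q = 14 + 4.5Q gives Q* = 6.8235.
At Q = 5 the demand price is 72 - 4(5) = 52 and the supply price is 14 + 4.5(5) = 36.5.
Deadweight loss is the triangle between the curves from 5 to 6.8235: (1/2)(52 - 36.5)(6.8235 - 5) = 14.1324.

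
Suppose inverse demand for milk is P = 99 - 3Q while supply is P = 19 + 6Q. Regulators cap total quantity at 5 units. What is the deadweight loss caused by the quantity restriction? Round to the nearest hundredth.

Without the quota, 99 - 3Q = 19 + 6Q gives Q* = 8.8889.
At Q = 5 the demand price is 99 - 3(5) = 84 and the supply price is 19 + 6(5) = 49.
DWL = (1/2)(gap between curves at 5) x (Q* - 5) = (1/2)(35)(3.8889) = 68.0556.

68.06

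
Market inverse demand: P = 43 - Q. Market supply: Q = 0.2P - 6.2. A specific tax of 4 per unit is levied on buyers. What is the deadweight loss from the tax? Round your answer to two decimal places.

1.33

Rewriting supply in inverse form: P = 31 + 5Q.
Without the tax, 43 - Q = 31 + 5Q so Q* = 2 and P* = 41.
A tax on buyers shifts demand down by 4: (43 - 4) - Q = 31 + 5Q, so Q_t = 1.3333. Buyers pay P_b = 41.6667; sellers receive P_s = P_b - 4 = 37.6667.
Deadweight loss is the triangle between the curves from Q_t to Q*: (1/2)(2 - 1.3333)(4) = 1.3333.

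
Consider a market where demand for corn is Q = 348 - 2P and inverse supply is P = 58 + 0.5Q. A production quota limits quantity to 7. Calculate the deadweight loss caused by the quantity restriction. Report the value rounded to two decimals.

5940.50

Rewriting demand in inverse form: P = 174 - 0.5Q.
Unrestricted equilibrium: Q* = (174 - 58)/(0.5 + 0.5) = 116.
At Q = 7 the demand price is 174 - 0.5(7) = 170.5 and the supply price is 58 + 0.5(7) = 61.5.
Deadweight loss is the triangle between the curves from 7 to 116: (1/2)(170.5 - 61.5)(116 - 7) = 5940.5.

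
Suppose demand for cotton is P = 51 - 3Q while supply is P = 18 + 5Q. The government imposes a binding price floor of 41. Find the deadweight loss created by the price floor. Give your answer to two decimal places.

Without the control, 51 - 3Q = 18 + 5Q so Q* = 4.125 and P* = 38.625.
At P = 41, buyers demand (51 - 41)/3 = 3.3333 while sellers would supply more, so the quantity traded is 3.3333 at price 41.
The lost-trades triangle has base Q* - 3.3333 = 0.7917 and height equal to the gap between the curves at Q = 3.3333, which is 41 - 34.6667 = 6.3333. DWL = (1/2)(0.7917)(6.3333) = 2.5069.

2.51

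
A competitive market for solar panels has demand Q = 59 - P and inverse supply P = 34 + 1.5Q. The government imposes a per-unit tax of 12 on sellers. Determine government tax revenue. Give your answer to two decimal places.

Rewriting demand in inverse form: P = 59 - Q.
Without the tax, 59 - Q = 34 + 1.5Q so Q* = 10 and P* = 49.
With the tax, sellers need 12 more per unit: 59 - Q = 34 + 1.5Q + 12, so Q_t = 5.2. Buyers pay P_b = 53.8; sellers receive P_s = P_b - 12 = 41.8.
Tax revenue = t x Q_t = 12 x 5.2 = 62.4.

62.40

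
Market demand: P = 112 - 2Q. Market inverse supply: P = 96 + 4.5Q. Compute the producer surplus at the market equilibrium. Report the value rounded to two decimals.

13.63

Setting demand equal to supply, 16 = 6.5Q, so Q* = 2.4615 and P* = 107.0769.
Producer surplus is the triangle above supply below P*: (1/2)(2.4615)(107.0769 - 96) = (1/2)(2.4615)(11.0769) = 13.6331.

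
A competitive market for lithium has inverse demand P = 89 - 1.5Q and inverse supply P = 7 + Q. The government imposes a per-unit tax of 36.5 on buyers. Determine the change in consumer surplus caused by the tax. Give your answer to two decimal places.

Pre-tax equilibrium: 89 - 1.5Q = 7 + Q gives Q* = 32.8, P* = 39.8.
With the tax, buyers' net willingness to pay falls by 36.5: (89 - 36.5) - 1.5Q = 7 + Q, so Q_t = 18.2. Buyers pay P_b = 61.7; sellers receive P_s = P_b - 36.5 = 25.2.
Consumers lose the trapezoid between P* and P_b out to Q_t plus the triangle from Q_t to Q*: change in CS = 248.43 - 806.88 = -558.45.

-558.45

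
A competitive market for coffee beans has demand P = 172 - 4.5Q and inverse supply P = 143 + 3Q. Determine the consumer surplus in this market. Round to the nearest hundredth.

Setting demand equal to supply, 29 = 7.5Q, so Q* = 3.8667 and P* = 154.6.
The demand choke price is 172, so CS = (1/2)(Q*)(172 - P*) = (1/2)(3.8667)(17.4) = 33.64.

33.64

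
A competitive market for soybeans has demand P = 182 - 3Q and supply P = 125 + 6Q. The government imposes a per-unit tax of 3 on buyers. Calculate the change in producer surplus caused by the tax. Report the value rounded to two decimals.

-12.33

Pre-tax equilibrium: 182 - 3Q = 125 + 6Q gives Q* = 6.3333, P* = 163.
With the tax, buyers' net willingness to pay falls by 3: (182 - 3) - 3Q = 125 + 6Q, so Q_t = 6. Buyers pay P_b = 164; sellers receive P_s = P_b - 3 = 161.
PS falls from (1/2)(6.3333)(38) = 120.3333 to (1/2)(6)(36) = 108, a change of -12.3333.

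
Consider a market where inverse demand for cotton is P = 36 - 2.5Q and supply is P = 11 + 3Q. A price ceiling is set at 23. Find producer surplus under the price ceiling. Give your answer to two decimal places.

Free-market equilibrium: 36 - 2.5Q = 11 + 3Q gives Q* = 4.5455, P* = 24.6364.
At P = 23, sellers supply (23 - 11)/3 = 4 while buyers want more, so the quantity traded is 4 at price 23.
PS is the triangle above supply below 23: (1/2)(4)(23 - 11) = 24.

24.00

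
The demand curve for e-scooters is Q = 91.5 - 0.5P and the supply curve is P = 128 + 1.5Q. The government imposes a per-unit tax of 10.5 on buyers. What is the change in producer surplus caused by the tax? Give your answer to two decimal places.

Rewriting demand in inverse form: P = 183 - 2Q.
Without the tax, 183 - 2Q = 128 + 1.5Q so Q* = 15.7143 and P* = 151.5714.
With the tax, buyers' net willingness to pay falls by 10.5: (183 - 10.5) - 2Q = 128 + 1.5Q, so Q_t = 12.7143. Buyers pay P_b = 157.5714; sellers receive P_s = P_b - 10.5 = 147.0714.
PS falls from (1/2)(15.7143)(23.5714) = 185.2041 to (1/2)(12.7143)(19.0714) = 121.2398, a change of -63.9643.

-63.96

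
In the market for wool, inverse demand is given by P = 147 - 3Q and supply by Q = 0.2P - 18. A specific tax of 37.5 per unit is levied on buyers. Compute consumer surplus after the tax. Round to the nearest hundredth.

8.91

Rewriting supply in inverse form: P = 90 + 5Q.
Without the tax, 147 - 3Q = 90 + 5Q so Q* = 7.125 and P* = 125.625.
A tax on buyers shifts demand down by 37.5: (147 - 37.5) - 3Q = 90 + 5Q, so Q_t = 2.4375. Buyers pay P_b = 139.6875; sellers receive P_s = P_b - 37.5 = 102.1875.
Consumer surplus is the triangle under demand above P_b: (1/2)(2.4375)(147 - 139.6875) = 8.9121.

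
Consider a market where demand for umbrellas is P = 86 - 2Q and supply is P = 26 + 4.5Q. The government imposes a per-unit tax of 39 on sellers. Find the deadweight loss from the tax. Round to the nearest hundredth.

Pre-tax equilibrium: 86 - 2Q = 26 + 4.5Q gives Q* = 9.2308, P* = 67.5385.
With the tax, sellers need 39 more per unit: 86 - 2Q = 26 + 4.5Q + 39, so Q_t = 3.2308. Buyers pay P_b = 79.5385; sellers receive P_s = P_b - 39 = 40.5385.
The welfare triangle lost has base Q* - Q_t = 6 and height t = 39, so DWL = (1/2)(6)(39) = 117.

117.00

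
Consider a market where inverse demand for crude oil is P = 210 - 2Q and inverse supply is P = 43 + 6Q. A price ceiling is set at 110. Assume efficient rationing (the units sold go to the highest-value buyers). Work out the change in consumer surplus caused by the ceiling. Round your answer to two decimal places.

556.21

Without the control, 210 - 2Q = 43 + 6Q so Q* = 20.875 and P* = 168.25.
At P = 110, sellers supply (110 - 43)/6 = 11.1667 while buyers want more, so the quantity traded is 11.1667 at price 110.
CS goes from (1/2)(20.875)(41.75) = 435.7656 to 991.9722 (computed as (210 - 110)(11.1667) - (1/2)(2)(11.1667)^2), a change of 556.2066.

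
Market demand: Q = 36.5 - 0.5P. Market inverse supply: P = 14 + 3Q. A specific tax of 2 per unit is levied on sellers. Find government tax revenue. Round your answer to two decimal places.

Rewriting demand in inverse form: P = 73 - 2Q.
Without the tax, 73 - 2Q = 14 + 3Q so Q* = 11.8 and P* = 49.4.
A tax on sellers shifts supply up by 2: 73 - 2Q = 14 + 3Q + 2, so Q_t = 11.4. Buyers pay P_b = 50.2; sellers receive P_s = P_b - 2 = 48.2.
Revenue is the tax times quantity traded: 2 x 11.4 = 22.8.

22.80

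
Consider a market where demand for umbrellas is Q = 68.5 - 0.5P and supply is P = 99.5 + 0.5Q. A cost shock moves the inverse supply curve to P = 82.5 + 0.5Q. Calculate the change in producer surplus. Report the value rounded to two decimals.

Rewriting demand in inverse form: P = 137 - 2Q.
Initial equilibrium: Q_0 = 15, P_0 = 107; CS_0 = (1/2)(15)(30) = 225, PS_0 = (1/2)(15)(7.5) = 56.25.
New equilibrium: 137 - 2Q = 82.5 + 0.5Q gives Q_1 = 21.8, P_1 = 93.4; CS_1 = 475.24, PS_1 = 118.81.
Change in producer surplus = 118.81 - 56.25 = 62.56.

62.56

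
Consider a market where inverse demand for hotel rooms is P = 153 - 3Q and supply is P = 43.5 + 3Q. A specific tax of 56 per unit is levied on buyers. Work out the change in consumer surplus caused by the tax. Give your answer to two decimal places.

-380.33

Without the tax, 153 - 3Q = 43.5 + 3Q so Q* = 18.25 and P* = 98.25.
A tax on buyers shifts demand down by 56: (153 - 56) - 3Q = 43.5 + 3Q, so Q_t = 8.9167. Buyers pay P_b = 126.25; sellers receive P_s = P_b - 56 = 70.25.
CS falls from (1/2)(18.25)(54.75) = 499.5938 to (1/2)(8.9167)(26.75) = 119.2604, a change of -380.3333.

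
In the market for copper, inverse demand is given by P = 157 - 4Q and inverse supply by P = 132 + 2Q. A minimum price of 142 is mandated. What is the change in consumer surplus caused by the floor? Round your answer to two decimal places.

-6.60

Free-market equilibrium: 157 - 4Q = 132 + 2Q gives Q* = 4.1667, P* = 140.3333.
At P = 142, buyers demand (157 - 142)/4 = 3.75 while sellers would supply more, so the quantity traded is 3.75 at price 142.
CS goes from (1/2)(4.1667)(16.6667) = 34.7222 to 28.125 (computed as (157 - 142)(3.75) - (1/2)(4)(3.75)^2), a change of -6.5972.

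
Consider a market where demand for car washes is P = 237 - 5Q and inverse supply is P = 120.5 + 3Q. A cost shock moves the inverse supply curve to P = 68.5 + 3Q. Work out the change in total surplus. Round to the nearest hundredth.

926.25

Initial equilibrium: Q_0 = 14.5625, P_0 = 164.1875; CS_0 = (1/2)(14.5625)(72.8125) = 530.166, PS_0 = (1/2)(14.5625)(43.6875) = 318.0996.
New equilibrium: 237 - 5Q = 68.5 + 3Q gives Q_1 = 21.0625, P_1 = 131.6875; CS_1 = 1109.0723, PS_1 = 665.4434.
Change in total surplus = (1109.0723 + 665.4434) - (530.166 + 318.0996) = 926.25.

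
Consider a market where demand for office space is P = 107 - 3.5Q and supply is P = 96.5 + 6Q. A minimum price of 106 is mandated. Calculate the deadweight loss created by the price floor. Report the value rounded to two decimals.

Free-market equilibrium: 107 - 3.5Q = 96.5 + 6Q gives Q* = 1.1053, P* = 103.1316.
At the floor price 106, quantity demanded is (107 - 106)/3.5 = 0.2857; demand is the short side, so Q = 0.2857 trades at P = 106.
At Q = 0.2857 the demand price is 106 and the supply price is 98.2143. Deadweight loss is the triangle between the curves from 0.2857 to 1.1053: (1/2)(106 - 98.2143)(1.1053 - 0.2857) = 3.1904.

3.19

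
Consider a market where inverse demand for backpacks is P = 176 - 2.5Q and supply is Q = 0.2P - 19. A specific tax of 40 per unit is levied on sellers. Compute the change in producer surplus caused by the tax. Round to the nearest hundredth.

Rewriting supply in inverse form: P = 95 + 5Q.
Pre-tax equilibrium: 176 - 2.5Q = 95 + 5Q gives Q* = 10.8, P* = 149.
A tax on sellers shifts supply up by 40: 176 - 2.5Q = 95 + 5Q + 40, so Q_t = 5.4667. Buyers pay P_b = 162.3333; sellers receive P_s = P_b - 40 = 122.3333.
Producers lose the trapezoid between P_s and P* out to Q_t plus the triangle from Q_t to Q*: change in PS = 74.7111 - 291.6 = -216.8889.

-216.89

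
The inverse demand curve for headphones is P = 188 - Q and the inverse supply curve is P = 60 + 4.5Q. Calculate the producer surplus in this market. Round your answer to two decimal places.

1218.64

Equilibrium: 188 - Q = 60 + 4.5Q, so Q* = 23.2727 and P* = 164.7273.
PS is the area between P* and the supply curve from 0 to Q*: (1/2)(23.2727)(104.7273) = 1218.6446.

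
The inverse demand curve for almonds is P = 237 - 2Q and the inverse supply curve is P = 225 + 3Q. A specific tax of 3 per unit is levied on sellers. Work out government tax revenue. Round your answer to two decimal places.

Without the tax, 237 - 2Q = 225 + 3Q so Q* = 2.4 and P* = 232.2.
A tax on sellers shifts supply up by 3: 237 - 2Q = 225 + 3Q + 3, so Q_t = 1.8. Buyers pay P_b = 233.4; sellers receive P_s = P_b - 3 = 230.4.
Tax revenue = t x Q_t = 3 x 1.8 = 5.4.

5.40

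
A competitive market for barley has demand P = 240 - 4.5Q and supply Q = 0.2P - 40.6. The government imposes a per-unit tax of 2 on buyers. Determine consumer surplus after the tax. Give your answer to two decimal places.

Rewriting supply in inverse form: P = 203 + 5Q.
Without the tax, 240 - 4.5Q = 203 + 5Q so Q* = 3.8947 and P* = 222.4737.
With the tax, buyers' net willingness to pay falls by 2: (240 - 2) - 4.5Q = 203 + 5Q, so Q_t = 3.6842. Buyers pay P_b = 223.4211; sellers receive P_s = P_b - 2 = 221.4211.
Consumer surplus is the triangle under demand above P_b: (1/2)(3.6842)(240 - 223.4211) = 30.5402.

30.54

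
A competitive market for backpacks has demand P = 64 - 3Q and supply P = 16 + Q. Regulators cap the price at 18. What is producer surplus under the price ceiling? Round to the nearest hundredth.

Without the control, 64 - 3Q = 16 + Q so Q* = 12 and P* = 28.
At P = 18, sellers supply (18 - 16)/1 = 2 while buyers want more, so the quantity traded is 2 at price 18.
PS is the triangle above supply below 18: (1/2)(2)(18 - 16) = 2.

2.00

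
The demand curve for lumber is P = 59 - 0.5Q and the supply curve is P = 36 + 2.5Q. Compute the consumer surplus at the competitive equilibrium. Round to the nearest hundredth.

Setting demand equal to supply, 23 = 3Q, so Q* = 7.6667 and P* = 55.1667.
The demand choke price is 59, so CS = (1/2)(Q*)(59 - P*) = (1/2)(7.6667)(3.8333) = 14.6944.

14.69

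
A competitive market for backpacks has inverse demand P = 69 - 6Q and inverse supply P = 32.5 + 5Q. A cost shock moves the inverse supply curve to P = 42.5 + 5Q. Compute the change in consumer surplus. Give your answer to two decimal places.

Initial equilibrium: Q_0 = 3.3182, P_0 = 49.0909; CS_0 = (1/2)(3.3182)(19.9091) = 33.031, PS_0 = (1/2)(3.3182)(16.5909) = 27.5258.
New equilibrium: 69 - 6Q = 42.5 + 5Q gives Q_1 = 2.4091, P_1 = 54.5455; CS_1 = 17.4112, PS_1 = 14.5093.
Change in consumer surplus = 17.4112 - 33.031 = -15.6198.

-15.62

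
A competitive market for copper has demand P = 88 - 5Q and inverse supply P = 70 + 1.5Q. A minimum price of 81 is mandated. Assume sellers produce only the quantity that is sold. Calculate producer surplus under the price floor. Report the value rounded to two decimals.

13.93

Without the control, 88 - 5Q = 70 + 1.5Q so Q* = 2.7692 and P* = 74.1538.
At P = 81, buyers demand (88 - 81)/5 = 1.4 while sellers would supply more, so the quantity traded is 1.4 at price 81.
The supply price at Q = 1.4 is 72.1. PS is the trapezoid between 81 and supply over [0, 1.4]: (1/2)[(81 - 70) + (81 - 72.1)](1.4) = 13.93.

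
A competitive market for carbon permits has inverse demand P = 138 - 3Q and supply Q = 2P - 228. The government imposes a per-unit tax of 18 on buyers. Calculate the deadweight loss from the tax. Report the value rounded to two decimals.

Rewriting supply in inverse form: P = 114 + 0.5Q.
Without the tax, 138 - 3Q = 114 + 0.5Q so Q* = 6.8571 and P* = 117.4286.
A tax on buyers shifts demand down by 18: (138 - 18) - 3Q = 114 + 0.5Q, so Q_t = 1.7143. Buyers pay P_b = 132.8571; sellers receive P_s = P_b - 18 = 114.8571.
The welfare triangle lost has base Q* - Q_t = 5.1429 and height t = 18, so DWL = (1/2)(5.1429)(18) = 46.2857.

46.29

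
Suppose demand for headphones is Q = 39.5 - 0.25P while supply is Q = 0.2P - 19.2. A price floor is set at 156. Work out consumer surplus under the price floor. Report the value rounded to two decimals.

0.50

Rewriting demand in inverse form: P = 158 - 4Q.
Rewriting supply in inverse form: P = 96 + 5Q.
Free-market equilibrium: 158 - 4Q = 96 + 5Q gives Q* = 6.8889, P* = 130.4444.
At P = 156, buyers demand (158 - 156)/4 = 0.5 while sellers would supply more, so the quantity traded is 0.5 at price 156.
CS is the triangle under demand above 156: (1/2)(0.5)(158 - 156) = 0.5.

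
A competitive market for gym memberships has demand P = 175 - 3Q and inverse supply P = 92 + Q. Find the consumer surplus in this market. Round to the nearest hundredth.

645.84

Set 175 - 3Q = 92 + Q, which gives 83 = 4Q, so Q* = 20.75 and P* = 175 - 3(20.75) = 112.75.
Consumer surplus is the triangle under demand above P*: (1/2)(20.75)(175 - 112.75) = (1/2)(20.75)(62.25) = 645.8438.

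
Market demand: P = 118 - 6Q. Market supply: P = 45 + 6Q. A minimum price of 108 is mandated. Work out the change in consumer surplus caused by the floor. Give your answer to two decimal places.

-102.69

Free-market equilibrium: 118 - 6Q = 45 + 6Q gives Q* = 6.0833, P* = 81.5.
At the floor price 108, quantity demanded is (118 - 108)/6 = 1.6667; demand is the short side, so Q = 1.6667 trades at P = 108.
CS goes from (1/2)(6.0833)(36.5) = 111.0208 to 8.3333 (computed as (118 - 108)(1.6667) - (1/2)(6)(1.6667)^2), a change of -102.6875.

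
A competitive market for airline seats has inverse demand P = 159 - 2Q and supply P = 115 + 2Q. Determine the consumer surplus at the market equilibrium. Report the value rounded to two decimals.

Set 159 - 2Q = 115 + 2Q, which gives 44 = 4Q, so Q* = 11 and P* = 159 - 2(11) = 137.
Consumer surplus is the triangle under demand above P*: (1/2)(11)(159 - 137) = (1/2)(11)(22) = 121.

121.00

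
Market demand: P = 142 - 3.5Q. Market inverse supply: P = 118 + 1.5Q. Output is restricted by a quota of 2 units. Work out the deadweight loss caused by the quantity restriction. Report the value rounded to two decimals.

Without the quota, 142 - 3.5Q = 118 + 1.5Q gives Q* = 4.8.
At Q = 2 the demand price is 142 - 3.5(2) = 135 and the supply price is 118 + 1.5(2) = 121.
Deadweight loss is the triangle between the curves from 2 to 4.8: (1/2)(135 - 121)(4.8 - 2) = 19.6.

19.60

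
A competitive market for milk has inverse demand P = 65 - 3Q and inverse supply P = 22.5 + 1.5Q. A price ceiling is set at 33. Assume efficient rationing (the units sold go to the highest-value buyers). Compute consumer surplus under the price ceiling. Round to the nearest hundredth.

150.50

Free-market equilibrium: 65 - 3Q = 22.5 + 1.5Q gives Q* = 9.4444, P* = 36.6667.
At P = 33, sellers supply (33 - 22.5)/1.5 = 7 while buyers want more, so the quantity traded is 7 at price 33.
The demand price at Q = 7 is 44. CS is the trapezoid between demand and 33 over [0, 7]: (1/2)[(65 - 33) + (44 - 33)](7) = 150.5.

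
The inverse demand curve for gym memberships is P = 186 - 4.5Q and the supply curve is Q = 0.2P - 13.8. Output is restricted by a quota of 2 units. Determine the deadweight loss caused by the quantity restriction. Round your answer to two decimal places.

505.47

Rewriting supply in inverse form: P = 69 + 5Q.
Without the quota, 186 - 4.5Q = 69 + 5Q gives Q* = 12.3158.
At Q = 2 the demand price is 186 - 4.5(2) = 177 and the supply price is 69 + 5(2) = 79.
Deadweight loss is the triangle between the curves from 2 to 12.3158: (1/2)(177 - 79)(12.3158 - 2) = 505.4737.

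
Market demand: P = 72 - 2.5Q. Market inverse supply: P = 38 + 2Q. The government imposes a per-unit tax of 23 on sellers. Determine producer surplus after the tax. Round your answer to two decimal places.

5.98

Without the tax, 72 - 2.5Q = 38 + 2Q so Q* = 7.5556 and P* = 53.1111.
A tax on sellers shifts supply up by 23: 72 - 2.5Q = 38 + 2Q + 23, so Q_t = 2.4444. Buyers pay P_b = 65.8889; sellers receive P_s = P_b - 23 = 42.8889.
Producer surplus is the triangle above supply below P_s: (1/2)(2.4444)(42.8889 - 38) = 5.9753.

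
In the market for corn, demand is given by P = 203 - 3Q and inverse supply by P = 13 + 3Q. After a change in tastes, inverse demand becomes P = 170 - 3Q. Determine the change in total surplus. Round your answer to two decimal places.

-954.25

Initial equilibrium: Q_0 = 31.6667, P_0 = 108; CS_0 = (1/2)(31.6667)(95) = 1504.1667, PS_0 = (1/2)(31.6667)(95) = 1504.1667.
New equilibrium: 170 - 3Q = 13 + 3Q gives Q_1 = 26.1667, P_1 = 91.5; CS_1 = 1027.0417, PS_1 = 1027.0417.
Change in total surplus = (1027.0417 + 1027.0417) - (1504.1667 + 1504.1667) = -954.25.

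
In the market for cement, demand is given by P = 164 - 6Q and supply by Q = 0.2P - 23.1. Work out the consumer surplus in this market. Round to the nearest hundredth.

58.32

Rewriting supply in inverse form: P = 115.5 + 5Q.
Setting demand equal to supply, 48.5 = 11Q, so Q* = 4.4091 and P* = 137.5455.
Consumer surplus is the triangle under demand above P*: (1/2)(4.4091)(164 - 137.5455) = (1/2)(4.4091)(26.4545) = 58.3202.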